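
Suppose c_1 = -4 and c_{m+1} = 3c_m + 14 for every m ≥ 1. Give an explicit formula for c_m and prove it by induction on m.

Claim: c_m = 3^m − 7.

Base case: c_1 = -4, and 3^1 − 7 = 3 − 7 = -4.
Assume c_j = 3^j − 7 for some j ≥ 1.
Then c_{j+1} = 3c_j + 14 = 3·(3^j − 7) + 14 = 3^{j+1} − 21 + 14 = 3^{j+1} − 7.
Hence c_m = 3^m − 7 for every m ≥ 1, by induction.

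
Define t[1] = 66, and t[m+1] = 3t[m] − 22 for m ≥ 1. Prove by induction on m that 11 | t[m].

Base case: t[1] = 66 = 11·6, so 11 | t[1].
Assume 11 | t[j], so t[j] = 11s for some integer s.
Then t[j+1] = 3t[j] − 22 = 3·(11s) − 22 = 11(3s − 2), so 11 | t[j+1].
By induction, 11 | t[m] for all m ≥ 1.

11 | t[m]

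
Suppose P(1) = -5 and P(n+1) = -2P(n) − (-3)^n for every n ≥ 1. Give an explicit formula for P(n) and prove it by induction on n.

Claim: P(n) = (-2)^n + (-3)^n.

Base case: P(1) = -5, and (-2)^1 + (-3)^1 = -2 − 3 = -5.
Assume P(j) = (-2)^j + (-3)^j for some j ≥ 1.
Then P(j+1) = -2P(j) − (-3)^j = -2·((-2)^j + (-3)^j) − (-3)^j = (-2)^{j+1} − 2·(-3)^j − (-3)^j = (-2)^{j+1} − 3·(-3)^j = (-2)^{j+1} + (-3)^{j+1}.
This completes the inductive step, so P(n) = (-2)^n + (-3)^n for all n ≥ 1.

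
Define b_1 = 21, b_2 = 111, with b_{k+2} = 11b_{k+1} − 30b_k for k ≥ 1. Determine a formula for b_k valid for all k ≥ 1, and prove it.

Claim: b_k = 3·5^k + 6^k.

Base cases: b_1 = 21 and 3·5^1 + 6^1 = 21; b_2 = 111 and 3·5^2 + 6^2 = 111.
Assume b_i = 3·5^i + 6^i for all 1 ≤ i ≤ j, where j ≥ 2.
Then b_{j+1} = 11b_j − 30b_{j−1} = 11·(3·5^j + 6^j) − 30·(3·5^{j−1} + 6^{j−1}) = 3·(11·5 − 30)5^{j−1} + (11·6 − 30)6^{j−1} = 75·5^{j−1} + 36·6^{j−1} = 3·5^{j+1} + 6^{j+1}.
By strong induction, b_k = 3·5^k + 6^k for all k ≥ 1.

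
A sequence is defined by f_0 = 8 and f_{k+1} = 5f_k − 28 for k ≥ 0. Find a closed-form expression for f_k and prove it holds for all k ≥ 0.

Claim: f_k = 5^k + 7.

Base case: f_0 = 8, and 5^0 + 7 = 1 + 7 = 8.
Assume f_j = 5^j + 7 for some j ≥ 0.
Then f_{j+1} = 5f_j − 28 = 5·(5^j + 7) − 28 = 5^{j+1} + 35 − 28 = 5^{j+1} + 7.
So the formula holds for j+1, and by induction f_k = 5^k + 7 for all k ≥ 0.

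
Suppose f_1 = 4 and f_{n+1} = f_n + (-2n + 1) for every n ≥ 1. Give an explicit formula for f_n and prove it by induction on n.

Claim: f_n = -n^2 + 2n + 3.

Base case: f_1 = 4, and -1^2 + 2·1 + 3 = 4.
Assume f_k = -k^2 + 2k + 3.
Then f_{k+1} = f_k + (-2k + 1) = (-k^2 + 2k + 3) + (-2k + 1) = -k^2 + 4,
and -(k+1)^2 + 2·(k+1) + 3 = -k^2 + 4.
Hence f_n = -n^2 + 2n + 3 for every n ≥ 1, by induction.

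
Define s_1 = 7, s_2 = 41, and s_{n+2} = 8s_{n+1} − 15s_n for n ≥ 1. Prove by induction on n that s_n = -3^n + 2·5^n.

Base cases: s_1 = 7 and -3^1 + 2·5^1 = 7; s_2 = 41 and -3^2 + 2·5^2 = 41.
Assume s_j = -3^j + 2·5^j for all 1 ≤ j ≤ m, where m ≥ 2.
Then s_{m+1} = 8s_m − 15s_{m−1} = 8·(-3^m + 2·5^m) − 15·(-3^{m−1} + 2·5^{m−1}) = -(8·3 − 15)3^{m−1} + 2·(8·5 − 15)5^{m−1} = -9·3^{m−1} + 50·5^{m−1} = -3^{m+1} + 2·5^{m+1}.
Hence s_n = -3^n + 2·5^n for every n ≥ 1, by strong induction.

s_n = -3^n + 2·5^n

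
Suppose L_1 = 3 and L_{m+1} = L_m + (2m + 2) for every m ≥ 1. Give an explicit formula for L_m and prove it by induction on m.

Claim: L_m = m^2 + m + 1.

Base case: L_1 = 3, and 1^2 + 1 + 1 = 3.
Assume L_j = j^2 + j + 1.
Then L_{j+1} = L_j + (2j + 2) = (j^2 + j + 1) + (2j + 2) = j^2 + 3j + 3,
and (j+1)^2 + (j+1) + 1 = j^2 + 3j + 3.
By induction, L_m = m^2 + m + 1 for all m ≥ 1.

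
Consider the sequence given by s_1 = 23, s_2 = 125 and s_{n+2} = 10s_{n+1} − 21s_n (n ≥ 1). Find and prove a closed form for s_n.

Claim: s_n = 3·3^n + 2·7^n.

Base cases: s_1 = 23 and 3·3^1 + 2·7^1 = 23; s_2 = 125 and 3·3^2 + 2·7^2 = 125.
Assume s_i = 3·3^i + 2·7^i for all 1 ≤ i ≤ j, where j ≥ 2.
Then s_{j+1} = 10s_j − 21s_{j−1} = 10·(3·3^j + 2·7^j) − 21·(3·3^{j−1} + 2·7^{j−1}) = 3·(10·3 − 21)3^{j−1} + 2·(10·7 − 21)7^{j−1} = 27·3^{j−1} + 98·7^{j−1} = 3·3^{j+1} + 2·7^{j+1}.
So the formula holds for j+1, and by strong induction s_n = 3·3^n + 2·7^n for all n ≥ 1.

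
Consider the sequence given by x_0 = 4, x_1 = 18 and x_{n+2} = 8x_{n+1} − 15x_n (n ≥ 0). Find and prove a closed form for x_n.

Claim: x_n = 3·5^n + 3^n.

Base cases: x_0 = 4 and 3·5^0 + 3^0 = 4; x_1 = 18 and 3·5^1 + 3^1 = 18.
Assume x_i = 3·5^i + 3^i for all 0 ≤ i ≤ j, where j ≥ 1.
Then x_{j+1} = 8x_j − 15x_{j−1} = 8·(3·5^j + 3^j) − 15·(3·5^{j−1} + 3^{j−1}) = 3·(8·5 − 15)5^{j−1} + (8·3 − 15)3^{j−1} = 75·5^{j−1} + 9·3^{j−1} = 3·5^{j+1} + 3^{j+1}.
By strong induction, x_n = 3·5^n + 3^n for all n ≥ 0.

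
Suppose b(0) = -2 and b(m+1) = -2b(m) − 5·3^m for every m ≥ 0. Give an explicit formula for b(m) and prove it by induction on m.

Claim: b(m) = -(-2)^m − 3^m.

Base case: b(0) = -2, and -(-2)^0 − 3^0 = -1 − 1 = -2.
Assume b(r) = -(-2)^r − 3^r for some r ≥ 0.
Then b(r+1) = -2b(r) − 5·3^r = -2·(-(-2)^r − 3^r) − 5·3^r = -(-2)^{r+1} + 2·3^r − 5·3^r = -(-2)^{r+1} − 3·3^r = -(-2)^{r+1} − 3^{r+1}.
Hence b(m) = -(-2)^m − 3^m for every m ≥ 0, by induction.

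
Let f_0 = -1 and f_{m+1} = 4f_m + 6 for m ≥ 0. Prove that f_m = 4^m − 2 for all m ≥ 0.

Base case: f_0 = -1, and 4^0 − 2 = 1 − 2 = -1.
Assume f_r = 4^r − 2 for some r ≥ 0.
Then f_{r+1} = 4f_r + 6 = 4·(4^r − 2) + 6 = 4^{r+1} − 8 + 6 = 4^{r+1} − 2.
By induction, f_m = 4^m − 2 for all m ≥ 0.

f_m = 4^m − 2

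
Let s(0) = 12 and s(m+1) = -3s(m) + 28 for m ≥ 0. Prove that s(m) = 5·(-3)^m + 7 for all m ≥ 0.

Base case: s(0) = 12, and 5·(-3)^0 + 7 = 5 + 7 = 12.
Assume s(j) = 5·(-3)^j + 7 for some j ≥ 0.
Then s(j+1) = -3s(j) + 28 = -3·(5·(-3)^j + 7) + 28 = -15·(-3)^j − 21 + 28 = 5·(-3)^{j+1} + 7.
So the formula holds for j+1, and by induction s(m) = 5·(-3)^m + 7 for all m ≥ 0.

s(m) = 5·(-3)^m + 7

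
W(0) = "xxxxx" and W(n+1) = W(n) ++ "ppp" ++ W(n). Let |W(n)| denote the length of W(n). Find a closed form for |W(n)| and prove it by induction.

Claim: |W(n)| = 2^{n+3} − 3.

Base case: |W(0)| = 5, and 2^{0+3} − 3 = 5.
Assume |W(k)| = 2^{k+3} − 3.
Then |W(k+1)| = |W(k)| + 3 + |W(k)| = 2|W(k)| + 3 = 2(2^{k+3} − 3) + 3 = 2^{k+1+3} − 6 + 3 = 2^{k+1+3} − 3.
So the formula holds for k+1, and by induction |W(n)| = 2^{n+3} − 3 for all n ≥ 0.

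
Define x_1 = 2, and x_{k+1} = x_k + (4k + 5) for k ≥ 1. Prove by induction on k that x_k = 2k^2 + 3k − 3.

Base case: x_1 = 2, and 2·1^2 + 3·1 − 3 = 2.
Assume x_m = 2m^2 + 3m − 3.
Then x_{m+1} = x_m + (4m + 5) = (2m^2 + 3m − 3) + (4m + 5) = 2m^2 + 7m + 2,
and 2·(m+1)^2 + 3·(m+1) − 3 = 2m^2 + 7m + 2.
Hence x_k = 2k^2 + 3k − 3 for every k ≥ 1, by induction.

x_k = 2k^2 + 3k − 3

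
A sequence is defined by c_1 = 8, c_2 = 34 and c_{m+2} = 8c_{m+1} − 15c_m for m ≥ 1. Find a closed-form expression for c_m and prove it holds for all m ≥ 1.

Claim: c_m = 3^m + 5^m.

Base cases: c_1 = 8 and 3^1 + 5^1 = 8; c_2 = 34 and 3^2 + 5^2 = 34.
Assume c_i = 3^i + 5^i for all 1 ≤ i ≤ j, where j ≥ 2.
Then c_{j+1} = 8c_j − 15c_{j−1} = 8·(3^j + 5^j) − 15·(3^{j−1} + 5^{j−1}) = (8·3 − 15)3^{j−1} + (8·5 − 15)5^{j−1} = 9·3^{j−1} + 25·5^{j−1} = 3^{j+1} + 5^{j+1}.
So the formula holds for j+1, and by strong induction c_m = 3^m + 5^m for all m ≥ 1.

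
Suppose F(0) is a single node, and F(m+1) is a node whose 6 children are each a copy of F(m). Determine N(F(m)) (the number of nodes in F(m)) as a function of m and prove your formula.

Claim: N(F(m)) = (6^{m+1} − 1)/5.

Base case: N(F(0)) = 1, and (6^{0+1} − 1)/5 = 1.
Assume N(F(r)) = (6^{r+1} − 1)/5.
Then N(F(r+1)) = 1 + 6N(F(r)) = 1 + 6·(6^{r+1} − 1)/5 = 1 + (6^{r+2} − 6)/5 = (5 + 6^{r+2} − 6)/5 = (6^{r+2} − 1)/5.
This completes the inductive step, so N(F(m)) = (6^{m+1} − 1)/5 for all m ≥ 0.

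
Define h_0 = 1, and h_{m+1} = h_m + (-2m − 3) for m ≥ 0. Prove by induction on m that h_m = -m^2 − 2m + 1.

Base case: h_0 = 1, and -0^2 − 2·0 + 1 = 1.
Assume h_r = -r^2 − 2r + 1.
Then h_{r+1} = h_r + (-2r − 3) = (-r^2 − 2r + 1) + (-2r − 3) = -r^2 − 4r − 2,
and -(r+1)^2 − 2·(r+1) + 1 = -r^2 − 4r − 2.
This completes the inductive step, so h_m = -m^2 − 2m + 1 for all m ≥ 0.

h_m = -m^2 − 2m + 1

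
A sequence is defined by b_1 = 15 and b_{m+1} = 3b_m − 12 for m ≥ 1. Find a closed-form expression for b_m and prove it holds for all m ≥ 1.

Claim: b_m = 3^{m+1} + 6.

Base case: b_1 = 15, and 3^{1+1} + 6 = 9 + 6 = 15.
Assume b_k = 3^{k+1} + 6 for some k ≥ 1.
Then b_{k+1} = 3b_k − 12 = 3·(3^{k+1} + 6) − 12 = 3^{k+2} + 18 − 12 = 3^{k+2} + 6.
So the formula holds for k+1, and by induction b_m = 3^{m+1} + 6 for all m ≥ 1.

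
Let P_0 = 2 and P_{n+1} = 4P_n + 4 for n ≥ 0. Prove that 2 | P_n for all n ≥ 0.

Base case: P_0 = 2 = 2·1, so 2 | P_0.
Assume 2 | P_m, so P_m = 2t for some integer t.
Then P_{m+1} = 4P_m + 4 = 4·(2t) + 4 = 2(4t + 2), so 2 | P_{m+1}.
By induction, 2 | P_n for all n ≥ 0.

2 | P_n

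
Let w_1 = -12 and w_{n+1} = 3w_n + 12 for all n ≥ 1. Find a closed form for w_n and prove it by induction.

Claim: w_n = -2·3^n − 6.

Base case: w_1 = -12, and -2·3^1 − 6 = -6 − 6 = -12.
Assume w_k = -2·3^k − 6 for some k ≥ 1.
Then w_{k+1} = 3w_k + 12 = 3·(-2·3^k − 6) + 12 = -6·3^k − 18 + 12 = -2·3^{k+1} − 6.
Hence w_n = -2·3^n − 6 for every n ≥ 1, by induction.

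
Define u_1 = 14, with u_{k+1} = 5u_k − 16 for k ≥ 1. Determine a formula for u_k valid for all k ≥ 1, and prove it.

Claim: u_k = 2·5^k + 4.

Base case: u_1 = 14, and 2·5^1 + 4 = 10 + 4 = 14.
Assume u_j = 2·5^j + 4 for some j ≥ 1.
Then u_{j+1} = 5u_j − 16 = 5·(2·5^j + 4) − 16 = 10·5^j + 20 − 16 = 2·5^{j+1} + 4.
So the formula holds for j+1, and by induction u_k = 2·5^k + 4 for all k ≥ 1.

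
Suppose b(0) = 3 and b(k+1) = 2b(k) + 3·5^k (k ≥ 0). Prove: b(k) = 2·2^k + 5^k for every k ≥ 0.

Base case: b(0) = 3, and 2·2^0 + 5^0 = 2 + 1 = 3.
Assume b(m) = 2·2^m + 5^m for some m ≥ 0.
Then b(m+1) = 2b(m) + 3·5^m = 2·(2·2^m + 5^m) + 3·5^m = 2·2^{m+1} + 2·5^m + 3·5^m = 2·2^{m+1} + 5·5^m = 2·2^{m+1} + 5^{m+1}.
So the formula holds for m+1, and by induction b(k) = 2·2^k + 5^k for all k ≥ 0.

b(k) = 2·2^k + 5^k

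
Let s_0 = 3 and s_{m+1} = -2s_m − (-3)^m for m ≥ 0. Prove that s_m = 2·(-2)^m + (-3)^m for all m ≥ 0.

Base case: s_0 = 3, and 2·(-2)^0 + (-3)^0 = 2 + 1 = 3.
Assume s_k = 2·(-2)^k + (-3)^k for some k ≥ 0.
Then s_{k+1} = -2s_k − (-3)^k = -2·(2·(-2)^k + (-3)^k) − (-3)^k = 2·(-2)^{k+1} − 2·(-3)^k − (-3)^k = 2·(-2)^{k+1} − 3·(-3)^k = 2·(-2)^{k+1} + (-3)^{k+1}.
So the formula holds for k+1, and by induction s_m = 2·(-2)^m + (-3)^m for all m ≥ 0.

s_m = 2·(-2)^m + (-3)^m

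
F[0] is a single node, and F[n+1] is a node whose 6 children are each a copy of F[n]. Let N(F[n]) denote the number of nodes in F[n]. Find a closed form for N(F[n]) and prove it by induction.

Claim: N(F[n]) = (6^{n+1} − 1)/5.

Base case: N(F[0]) = 1, and (6^{0+1} − 1)/5 = 1.
Assume N(F[m]) = (6^{m+1} − 1)/5.
Then N(F[m+1]) = 1 + 6N(F[m]) = 1 + 6·(6^{m+1} − 1)/5 = 1 + (6^{m+2} − 6)/5 = (5 + 6^{m+2} − 6)/5 = (6^{m+2} − 1)/5.
By induction, N(F[n]) = (6^{n+1} − 1)/5 for all n ≥ 0.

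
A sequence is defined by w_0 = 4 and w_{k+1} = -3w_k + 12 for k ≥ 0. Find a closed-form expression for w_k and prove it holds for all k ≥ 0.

Claim: w_k = (-3)^k + 3.

Base case: w_0 = 4, and (-3)^0 + 3 = 1 + 3 = 4.
Assume w_m = (-3)^m + 3 for some m ≥ 0.
Then w_{m+1} = -3w_m + 12 = -3·((-3)^m + 3) + 12 = -3·(-3)^m − 9 + 12 = (-3)^{m+1} + 3.
So the formula holds for m+1, and by induction w_k = (-3)^k + 3 for all k ≥ 0.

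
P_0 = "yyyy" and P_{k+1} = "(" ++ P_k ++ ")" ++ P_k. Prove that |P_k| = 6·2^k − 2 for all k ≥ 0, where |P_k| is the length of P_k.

Base case: |P_0| = 4, and 6·2^0 − 2 = 4.
Assume |P_m| = 6·2^m − 2.
Then |P_{m+1}| = 1 + |P_m| + 1 + |P_m| = 2|P_m| + 2 = 2(6·2^m − 2) + 2 = 6·2^{m+1} − 4 + 2 = 6·2^{m+1} − 2.
This completes the inductive step, so |P_k| = 6·2^k − 2 for all k ≥ 0.

|P_k| = 6·2^k − 2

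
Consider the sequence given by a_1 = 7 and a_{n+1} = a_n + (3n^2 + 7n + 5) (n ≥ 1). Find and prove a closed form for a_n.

Claim: a_n = n^3 + 2n^2 + 2n + 2.

Base case: a_1 = 7, and 1^3 + 2·1^2 + 2·1 + 2 = 7.
Assume a_j = j^3 + 2j^2 + 2j + 2.
Then a_{j+1} = a_j + (3j^2 + 7j + 5) = (j^3 + 2j^2 + 2j + 2) + (3j^2 + 7j + 5) = j^3 + 5j^2 + 9j + 7,
and (j+1)^3 + 2·(j+1)^2 + 2·(j+1) + 2 = j^3 + 5j^2 + 9j + 7.
By induction, a_n = n^3 + 2n^2 + 2n + 2 for all n ≥ 1.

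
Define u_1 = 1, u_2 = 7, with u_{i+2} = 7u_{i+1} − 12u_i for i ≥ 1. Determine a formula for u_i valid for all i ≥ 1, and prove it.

Claim: u_i = -3^i + 4^i.

Base cases: u_1 = 1 and -3^1 + 4^1 = 1; u_2 = 7 and -3^2 + 4^2 = 7.
Assume u_j = -3^j + 4^j for all 1 ≤ j ≤ r, where r ≥ 2.
Then u_{r+1} = 7u_r − 12u_{r−1} = 7·(-3^r + 4^r) − 12·(-3^{r−1} + 4^{r−1}) = -(7·3 − 12)3^{r−1} + (7·4 − 12)4^{r−1} = -9·3^{r−1} + 16·4^{r−1} = -3^{r+1} + 4^{r+1}.
Hence u_i = -3^i + 4^i for every i ≥ 1, by strong induction.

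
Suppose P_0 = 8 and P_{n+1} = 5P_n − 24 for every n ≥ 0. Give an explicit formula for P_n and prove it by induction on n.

Claim: P_n = 2·5^n + 6.

Base case: P_0 = 8, and 2·5^0 + 6 = 2 + 6 = 8.
Assume P_m = 2·5^m + 6 for some m ≥ 0.
Then P_{m+1} = 5P_m − 24 = 5·(2·5^m + 6) − 24 = 10·5^m + 30 − 24 = 2·5^{m+1} + 6.
So the formula holds for m+1, and by induction P_n = 2·5^n + 6 for all n ≥ 0.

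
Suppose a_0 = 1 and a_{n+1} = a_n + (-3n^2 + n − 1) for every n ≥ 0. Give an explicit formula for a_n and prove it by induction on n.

Claim: a_n = -n^3 + 2n^2 − 2n + 1.

Base case: a_0 = 1, and -0^3 + 2·0^2 − 2·0 + 1 = 1.
Assume a_k = -k^3 + 2k^2 − 2k + 1.
Then a_{k+1} = a_k + (-3k^2 + k − 1) = (-k^3 + 2k^2 − 2k + 1) + (-3k^2 + k − 1) = -k^3 − k^2 − k,
and -(k+1)^3 + 2·(k+1)^2 − 2·(k+1) + 1 = -k^3 − k^2 − k.
Hence a_n = -n^3 + 2n^2 − 2n + 1 for every n ≥ 0, by induction.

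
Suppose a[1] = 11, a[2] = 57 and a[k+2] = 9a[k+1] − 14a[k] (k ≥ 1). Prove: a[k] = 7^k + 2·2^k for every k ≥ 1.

Base cases: a[1] = 11 and 7^1 + 2·2^1 = 11; a[2] = 57 and 7^2 + 2·2^2 = 57.
Assume a[j] = 7^j + 2·2^j for all 1 ≤ j ≤ m, where m ≥ 2.
Then a[m+1] = 9a[m] − 14a[m−1] = 9·(7^m + 2·2^m) − 14·(7^{m−1} + 2·2^{m−1}) = (9·7 − 14)7^{m−1} + 2·(9·2 − 14)2^{m−1} = 49·7^{m−1} + 8·2^{m−1} = 7^{m+1} + 2·2^{m+1}.
By strong induction, a[k] = 7^k + 2·2^k for all k ≥ 1.

a[k] = 7^k + 2·2^k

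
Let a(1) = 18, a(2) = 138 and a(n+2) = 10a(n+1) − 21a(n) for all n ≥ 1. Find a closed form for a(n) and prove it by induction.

Claim: a(n) = 3·7^n − 3^n.

Base cases: a(1) = 18 and 3·7^1 − 3^1 = 18; a(2) = 138 and 3·7^2 − 3^2 = 138.
Assume a(j) = 3·7^j − 3^j for all 1 ≤ j ≤ m, where m ≥ 2.
Then a(m+1) = 10a(m) − 21a(m−1) = 10·(3·7^m − 3^m) − 21·(3·7^{m−1} − 3^{m−1}) = 3·(10·7 − 21)7^{m−1} − (10·3 − 21)3^{m−1} = 147·7^{m−1} − 9·3^{m−1} = 3·7^{m+1} − 3^{m+1}.
So the formula holds for m+1, and by strong induction a(n) = 3·7^n − 3^n for all n ≥ 1.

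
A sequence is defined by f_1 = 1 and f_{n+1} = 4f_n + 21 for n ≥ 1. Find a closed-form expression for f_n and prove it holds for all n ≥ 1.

Claim: f_n = 2·4^n − 7.

Base case: f_1 = 1, and 2·4^1 − 7 = 8 − 7 = 1.
Assume f_r = 2·4^r − 7 for some r ≥ 1.
Then f_{r+1} = 4f_r + 21 = 4·(2·4^r − 7) + 21 = 8·4^r − 28 + 21 = 2·4^{r+1} − 7.
Hence f_n = 2·4^n − 7 for every n ≥ 1, by induction.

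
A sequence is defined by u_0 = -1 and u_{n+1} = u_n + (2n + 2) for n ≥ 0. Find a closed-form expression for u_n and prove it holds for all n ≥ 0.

Claim: u_n = n^2 + n − 1.

Base case: u_0 = -1, and 0^2 + 0 − 1 = -1.
Assume u_r = r^2 + r − 1.
Then u_{r+1} = u_r + (2r + 2) = (r^2 + r − 1) + (2r + 2) = r^2 + 3r + 1,
and (r+1)^2 + (r+1) − 1 = r^2 + 3r + 1.
This completes the inductive step, so u_n = n^2 + n − 1 for all n ≥ 0.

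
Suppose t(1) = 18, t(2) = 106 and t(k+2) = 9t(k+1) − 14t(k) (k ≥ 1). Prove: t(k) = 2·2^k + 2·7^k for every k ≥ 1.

Base cases: t(1) = 18 and 2·2^1 + 2·7^1 = 18; t(2) = 106 and 2·2^2 + 2·7^2 = 106.
Assume t(i) = 2·2^i + 2·7^i for all 1 ≤ i ≤ j, where j ≥ 2.
Then t(j+1) = 9t(j) − 14t(j−1) = 9·(2·2^j + 2·7^j) − 14·(2·2^{j−1} + 2·7^{j−1}) = 2·(9·2 − 14)2^{j−1} + 2·(9·7 − 14)7^{j−1} = 8·2^{j−1} + 98·7^{j−1} = 2·2^{j+1} + 2·7^{j+1}.
By strong induction, t(k) = 2·2^k + 2·7^k for all k ≥ 1.

t(k) = 2·2^k + 2·7^k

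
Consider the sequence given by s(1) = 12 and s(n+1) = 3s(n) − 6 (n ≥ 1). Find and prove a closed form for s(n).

Claim: s(n) = 3^{n+1} + 3.

Base case: s(1) = 12, and 3^{1+1} + 3 = 9 + 3 = 12.
Assume s(r) = 3^{r+1} + 3 for some r ≥ 1.
Then s(r+1) = 3s(r) − 6 = 3·(3^{r+1} + 3) − 6 = 3^{r+2} + 9 − 6 = 3^{r+2} + 3.
This completes the inductive step, so s(n) = 3^{n+1} + 3 for all n ≥ 1.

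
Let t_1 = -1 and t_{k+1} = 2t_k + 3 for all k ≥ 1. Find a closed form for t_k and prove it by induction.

Claim: t_k = 2^k − 3.

Base case: t_1 = -1, and 2^1 − 3 = 2 − 3 = -1.
Assume t_r = 2^r − 3 for some r ≥ 1.
Then t_{r+1} = 2t_r + 3 = 2·(2^r − 3) + 3 = 2^{r+1} − 6 + 3 = 2^{r+1} − 3.
Hence t_k = 2^k − 3 for every k ≥ 1, by induction.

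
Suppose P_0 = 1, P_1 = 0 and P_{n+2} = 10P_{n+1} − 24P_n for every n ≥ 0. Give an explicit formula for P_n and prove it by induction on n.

Claim: P_n = 3·4^n − 2·6^n.

Base cases: P_0 = 1 and 3·4^0 − 2·6^0 = 1; P_1 = 0 and 3·4^1 − 2·6^1 = 0.
Assume P_i = 3·4^i − 2·6^i for all 0 ≤ i ≤ j, where j ≥ 1.
Then P_{j+1} = 10P_j − 24P_{j−1} = 10·(3·4^j − 2·6^j) − 24·(3·4^{j−1} − 2·6^{j−1}) = 3·(10·4 − 24)4^{j−1} − 2·(10·6 − 24)6^{j−1} = 48·4^{j−1} − 72·6^{j−1} = 3·4^{j+1} − 2·6^{j+1}.
So the formula holds for j+1, and by strong induction P_n = 3·4^n − 2·6^n for all n ≥ 0.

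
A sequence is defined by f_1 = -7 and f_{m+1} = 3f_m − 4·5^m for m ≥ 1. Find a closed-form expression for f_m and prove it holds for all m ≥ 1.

Claim: f_m = 3^m − 2·5^m.

Base case: f_1 = -7, and 3^1 − 2·5^1 = 3 − 10 = -7.
Assume f_r = 3^r − 2·5^r for some r ≥ 1.
Then f_{r+1} = 3f_r − 4·5^r = 3·(3^r − 2·5^r) − 4·5^r = 3^{r+1} − 6·5^r − 4·5^r = 3^{r+1} − 10·5^r = 3^{r+1} − 2·5^{r+1}.
So the formula holds for r+1, and by induction f_m = 3^m − 2·5^m for all m ≥ 1.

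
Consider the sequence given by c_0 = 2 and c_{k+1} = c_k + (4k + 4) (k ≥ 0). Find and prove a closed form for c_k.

Claim: c_k = 2k^2 + 2k + 2.

Base case: c_0 = 2, and 2·0^2 + 2·0 + 2 = 2.
Assume c_r = 2r^2 + 2r + 2.
Then c_{r+1} = c_r + (4r + 4) = (2r^2 + 2r + 2) + (4r + 4) = 2r^2 + 6r + 6,
and 2·(r+1)^2 + 2·(r+1) + 2 = 2r^2 + 6r + 6.
Hence c_k = 2k^2 + 2k + 2 for every k ≥ 0, by induction.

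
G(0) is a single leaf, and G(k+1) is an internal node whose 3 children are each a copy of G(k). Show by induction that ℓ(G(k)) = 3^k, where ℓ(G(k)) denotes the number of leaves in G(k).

Base case: ℓ(G(0)) = 1, and 3^0 = 1.
Assume ℓ(G(j)) = 3^j.
Then ℓ(G(j+1)) = 3·ℓ(G(j)) = 3·3^j = 3^{j+1}.
Hence ℓ(G(k)) = 3^k for every k ≥ 0, by induction.

ℓ(G(k)) = 3^k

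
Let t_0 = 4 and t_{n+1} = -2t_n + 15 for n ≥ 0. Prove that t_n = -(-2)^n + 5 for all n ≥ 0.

Base case: t_0 = 4, and -(-2)^0 + 5 = -1 + 5 = 4.
Assume t_m = -(-2)^m + 5 for some m ≥ 0.
Then t_{m+1} = -2t_m + 15 = -2·(-(-2)^m + 5) + 15 = 2·(-2)^m − 10 + 15 = -(-2)^{m+1} + 5.
This completes the inductive step, so t_n = -(-2)^n + 5 for all n ≥ 0.

t_n = -(-2)^n + 5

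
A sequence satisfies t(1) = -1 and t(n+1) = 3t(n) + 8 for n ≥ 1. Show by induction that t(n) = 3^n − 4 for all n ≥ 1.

Base case: t(1) = -1, and 3^1 − 4 = 3 − 4 = -1.
Assume t(j) = 3^j − 4 for some j ≥ 1.
Then t(j+1) = 3t(j) + 8 = 3·(3^j − 4) + 8 = 3^{j+1} − 12 + 8 = 3^{j+1} − 4.
So the formula holds for j+1, and by induction t(n) = 3^n − 4 for all n ≥ 1.

t(n) = 3^n − 4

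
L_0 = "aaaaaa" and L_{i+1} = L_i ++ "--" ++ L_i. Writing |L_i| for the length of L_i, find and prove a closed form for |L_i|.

Claim: |L_i| = 2^{i+3} − 2.

Base case: |L_0| = 6, and 2^{0+3} − 2 = 6.
Assume |L_k| = 2^{k+3} − 2.
Then |L_{k+1}| = |L_k| + 2 + |L_k| = 2|L_k| + 2 = 2(2^{k+3} − 2) + 2 = 2^{k+1+3} − 4 + 2 = 2^{k+1+3} − 2.
This completes the inductive step, so |L_i| = 2^{i+3} − 2 for all i ≥ 0.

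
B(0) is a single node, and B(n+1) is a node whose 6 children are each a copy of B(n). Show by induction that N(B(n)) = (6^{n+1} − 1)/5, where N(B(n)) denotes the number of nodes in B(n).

Base case: N(B(0)) = 1, and (6^{0+1} − 1)/5 = 1.
Assume N(B(j)) = (6^{j+1} − 1)/5.
Then N(B(j+1)) = 1 + 6N(B(j)) = 1 + 6·(6^{j+1} − 1)/5 = 1 + (6^{j+2} − 6)/5 = (5 + 6^{j+2} − 6)/5 = (6^{j+2} − 1)/5.
This completes the inductive step, so N(B(n)) = (6^{n+1} − 1)/5 for all n ≥ 0.

N(B(n)) = (6^{n+1} − 1)/5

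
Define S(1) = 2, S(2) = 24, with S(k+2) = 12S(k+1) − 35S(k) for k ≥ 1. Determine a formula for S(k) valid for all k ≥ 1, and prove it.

Claim: S(k) = -5^k + 7^k.

Base cases: S(1) = 2 and -5^1 + 7^1 = 2; S(2) = 24 and -5^2 + 7^2 = 24.
Assume S(j) = -5^j + 7^j for all 1 ≤ j ≤ r, where r ≥ 2.
Then S(r+1) = 12S(r) − 35S(r−1) = 12·(-5^r + 7^r) − 35·(-5^{r−1} + 7^{r−1}) = -(12·5 − 35)5^{r−1} + (12·7 − 35)7^{r−1} = -25·5^{r−1} + 49·7^{r−1} = -5^{r+1} + 7^{r+1}.
This completes the inductive step, so S(k) = -5^k + 7^k for all k ≥ 1.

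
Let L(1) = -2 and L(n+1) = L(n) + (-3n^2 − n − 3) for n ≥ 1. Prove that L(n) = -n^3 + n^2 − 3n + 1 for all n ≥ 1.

Base case: L(1) = -2, and -1^3 + 1^2 − 3·1 + 1 = -2.
Assume L(r) = -r^3 + r^2 − 3r + 1.
Then L(r+1) = L(r) + (-3r^2 − r − 3) = (-r^3 + r^2 − 3r + 1) + (-3r^2 − r − 3) = -r^3 − 2r^2 − 4r − 2,
and -(r+1)^3 + (r+1)^2 − 3·(r+1) + 1 = -r^3 − 2r^2 − 4r − 2.
By induction, L(n) = -n^3 + n^2 − 3n + 1 for all n ≥ 1.

L(n) = -n^3 + n^2 − 3n + 1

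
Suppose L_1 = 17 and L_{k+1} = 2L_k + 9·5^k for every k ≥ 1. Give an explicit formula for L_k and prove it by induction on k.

Claim: L_k = 2^k + 3·5^k.

Base case: L_1 = 17, and 2^1 + 3·5^1 = 2 + 15 = 17.
Assume L_j = 2^j + 3·5^j for some j ≥ 1.
Then L_{j+1} = 2L_j + 9·5^j = 2·(2^j + 3·5^j) + 9·5^j = 2^{j+1} + 6·5^j + 9·5^j = 2^{j+1} + 15·5^j = 2^{j+1} + 3·5^{j+1}.
Hence L_k = 2^k + 3·5^k for every k ≥ 1, by induction.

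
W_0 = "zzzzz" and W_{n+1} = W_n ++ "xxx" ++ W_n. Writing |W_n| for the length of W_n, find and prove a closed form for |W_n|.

Claim: |W_n| = 2^{n+3} − 3.

Base case: |W_0| = 5, and 2^{0+3} − 3 = 5.
Assume |W_j| = 2^{j+3} − 3.
Then |W_{j+1}| = |W_j| + 3 + |W_j| = 2|W_j| + 3 = 2(2^{j+3} − 3) + 3 = 2^{j+1+3} − 6 + 3 = 2^{j+1+3} − 3.
Hence |W_n| = 2^{n+3} − 3 for every n ≥ 0, by induction.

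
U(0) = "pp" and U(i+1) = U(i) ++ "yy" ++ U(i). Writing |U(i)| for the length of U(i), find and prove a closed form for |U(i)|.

Claim: |U(i)| = 2^{i+2} − 2.

Base case: |U(0)| = 2, and 2^{0+2} − 2 = 2.
Assume |U(m)| = 2^{m+2} − 2.
Then |U(m+1)| = |U(m)| + 2 + |U(m)| = 2|U(m)| + 2 = 2(2^{m+2} − 2) + 2 = 2^{m+3} − 4 + 2 = 2^{m+3} − 2.
Hence |U(i)| = 2^{i+2} − 2 for every i ≥ 0, by induction.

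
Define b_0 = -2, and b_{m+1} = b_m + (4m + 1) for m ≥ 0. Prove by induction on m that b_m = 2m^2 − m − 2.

Base case: b_0 = -2, and 2·0^2 − 0 − 2 = -2.
Assume b_r = 2r^2 − r − 2.
Then b_{r+1} = b_r + (4r + 1) = (2r^2 − r − 2) + (4r + 1) = 2r^2 + 3r − 1,
and 2·(r+1)^2 − (r+1) − 2 = 2r^2 + 3r − 1.
Hence b_m = 2m^2 − m − 2 for every m ≥ 0, by induction.

b_m = 2m^2 − m − 2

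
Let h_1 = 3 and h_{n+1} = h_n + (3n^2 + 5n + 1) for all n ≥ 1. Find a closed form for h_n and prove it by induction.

Claim: h_n = n^3 + n^2 − n + 2.

Base case: h_1 = 3, and 1^3 + 1^2 − 1 + 2 = 3.
Assume h_j = j^3 + j^2 − j + 2.
Then h_{j+1} = h_j + (3j^2 + 5j + 1) = (j^3 + j^2 − j + 2) + (3j^2 + 5j + 1) = j^3 + 4j^2 + 4j + 3,
and (j+1)^3 + (j+1)^2 − (j+1) + 2 = j^3 + 4j^2 + 4j + 3.
This completes the inductive step, so h_n = n^3 + n^2 − n + 2 for all n ≥ 1.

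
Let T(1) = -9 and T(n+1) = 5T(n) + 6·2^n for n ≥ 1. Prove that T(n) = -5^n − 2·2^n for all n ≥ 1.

Base case: T(1) = -9, and -5^1 − 2·2^1 = -5 − 4 = -9.
Assume T(m) = -5^m − 2·2^m for some m ≥ 1.
Then T(m+1) = 5T(m) + 6·2^m = 5·(-5^m − 2·2^m) + 6·2^m = -5^{m+1} − 10·2^m + 6·2^m = -5^{m+1} − 4·2^m = -5^{m+1} − 2·2^{m+1}.
So the formula holds for m+1, and by induction T(n) = -5^n − 2·2^n for all n ≥ 1.

T(n) = -5^n − 2·2^n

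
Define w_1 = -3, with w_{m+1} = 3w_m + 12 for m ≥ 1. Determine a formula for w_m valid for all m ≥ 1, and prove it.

Claim: w_m = 3^m − 6.

Base case: w_1 = -3, and 3^1 − 6 = 3 − 6 = -3.
Assume w_k = 3^k − 6 for some k ≥ 1.
Then w_{k+1} = 3w_k + 12 = 3·(3^k − 6) + 12 = 3^{k+1} − 18 + 12 = 3^{k+1} − 6.
So the formula holds for k+1, and by induction w_m = 3^m − 6 for all m ≥ 1.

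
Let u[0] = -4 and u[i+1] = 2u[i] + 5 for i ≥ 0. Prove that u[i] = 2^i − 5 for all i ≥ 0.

Base case: u[0] = -4, and 2^0 − 5 = 1 − 5 = -4.
Assume u[k] = 2^k − 5 for some k ≥ 0.
Then u[k+1] = 2u[k] + 5 = 2·(2^k − 5) + 5 = 2^{k+1} − 10 + 5 = 2^{k+1} − 5.
So the formula holds for k+1, and by induction u[i] = 2^i − 5 for all i ≥ 0.

u[i] = 2^i − 5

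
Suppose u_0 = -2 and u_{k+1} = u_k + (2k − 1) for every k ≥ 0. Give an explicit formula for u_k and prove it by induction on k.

Claim: u_k = k^2 − 2k − 2.

Base case: u_0 = -2, and 0^2 − 2·0 − 2 = -2.
Assume u_r = r^2 − 2r − 2.
Then u_{r+1} = u_r + (2r − 1) = (r^2 − 2r − 2) + (2r − 1) = r^2 − 3,
and (r+1)^2 − 2·(r+1) − 2 = r^2 − 3.
By induction, u_k = k^2 − 2k − 2 for all k ≥ 0.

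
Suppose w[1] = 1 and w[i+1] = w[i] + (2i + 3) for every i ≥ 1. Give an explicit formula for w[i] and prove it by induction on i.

Claim: w[i] = i^2 + 2i − 2.

Base case: w[1] = 1, and 1^2 + 2·1 − 2 = 1.
Assume w[j] = j^2 + 2j − 2.
Then w[j+1] = w[j] + (2j + 3) = (j^2 + 2j − 2) + (2j + 3) = j^2 + 4j + 1,
and (j+1)^2 + 2·(j+1) − 2 = j^2 + 4j + 1.
Hence w[i] = i^2 + 2i − 2 for every i ≥ 1, by induction.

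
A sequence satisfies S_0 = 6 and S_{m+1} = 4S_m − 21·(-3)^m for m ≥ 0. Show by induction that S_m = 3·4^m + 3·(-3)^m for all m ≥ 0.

Base case: S_0 = 6, and 3·4^0 + 3·(-3)^0 = 3 + 3 = 6.
Assume S_r = 3·4^r + 3·(-3)^r for some r ≥ 0.
Then S_{r+1} = 4S_r − 21·(-3)^r = 4·(3·4^r + 3·(-3)^r) − 21·(-3)^r = 3·4^{r+1} + 12·(-3)^r − 21·(-3)^r = 3·4^{r+1} − 9·(-3)^r = 3·4^{r+1} + 3·(-3)^{r+1}.
Hence S_m = 3·4^m + 3·(-3)^m for every m ≥ 0, by induction.

S_m = 3·4^m + 3·(-3)^m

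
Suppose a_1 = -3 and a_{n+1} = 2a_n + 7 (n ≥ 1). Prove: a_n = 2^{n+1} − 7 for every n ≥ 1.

Base case: a_1 = -3, and 2^{1+1} − 7 = 4 − 7 = -3.
Assume a_j = 2^{j+1} − 7 for some j ≥ 1.
Then a_{j+1} = 2a_j + 7 = 2·(2^{j+1} − 7) + 7 = 2^{j+2} − 14 + 7 = 2^{j+2} − 7.
By induction, a_n = 2^{n+1} − 7 for all n ≥ 1.

a_n = 2^{n+1} − 7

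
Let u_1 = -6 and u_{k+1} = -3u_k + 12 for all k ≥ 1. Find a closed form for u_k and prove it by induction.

Claim: u_k = 3·(-3)^k + 3.

Base case: u_1 = -6, and 3·(-3)^1 + 3 = -9 + 3 = -6.
Assume u_j = 3·(-3)^j + 3 for some j ≥ 1.
Then u_{j+1} = -3u_j + 12 = -3·(3·(-3)^j + 3) + 12 = -9·(-3)^j − 9 + 12 = 3·(-3)^{j+1} + 3.
By induction, u_k = 3·(-3)^k + 3 for all k ≥ 1.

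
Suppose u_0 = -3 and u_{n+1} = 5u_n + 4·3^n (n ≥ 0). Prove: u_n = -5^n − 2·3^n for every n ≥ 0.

Base case: u_0 = -3, and -5^0 − 2·3^0 = -1 − 2 = -3.
Assume u_m = -5^m − 2·3^m for some m ≥ 0.
Then u_{m+1} = 5u_m + 4·3^m = 5·(-5^m − 2·3^m) + 4·3^m = -5^{m+1} − 10·3^m + 4·3^m = -5^{m+1} − 6·3^m = -5^{m+1} − 2·3^{m+1}.
So the formula holds for m+1, and by induction u_n = -5^n − 2·3^n for all n ≥ 0.

u_n = -5^n − 2·3^n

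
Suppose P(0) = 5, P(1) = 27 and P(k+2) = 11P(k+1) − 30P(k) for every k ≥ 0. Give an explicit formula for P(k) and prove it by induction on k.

Claim: P(k) = 3·5^k + 2·6^k.

Base cases: P(0) = 5 and 3·5^0 + 2·6^0 = 5; P(1) = 27 and 3·5^1 + 2·6^1 = 27.
Assume P(j) = 3·5^j + 2·6^j for all 0 ≤ j ≤ r, where r ≥ 1.
Then P(r+1) = 11P(r) − 30P(r−1) = 11·(3·5^r + 2·6^r) − 30·(3·5^{r−1} + 2·6^{r−1}) = 3·(11·5 − 30)5^{r−1} + 2·(11·6 − 30)6^{r−1} = 75·5^{r−1} + 72·6^{r−1} = 3·5^{r+1} + 2·6^{r+1}.
So the formula holds for r+1, and by strong induction P(k) = 3·5^k + 2·6^k for all k ≥ 0.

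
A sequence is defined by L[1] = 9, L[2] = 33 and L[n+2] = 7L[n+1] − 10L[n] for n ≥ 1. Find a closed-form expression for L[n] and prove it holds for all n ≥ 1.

Claim: L[n] = 5^n + 2·2^n.

Base cases: L[1] = 9 and 5^1 + 2·2^1 = 9; L[2] = 33 and 5^2 + 2·2^2 = 33.
Assume L[j] = 5^j + 2·2^j for all 1 ≤ j ≤ r, where r ≥ 2.
Then L[r+1] = 7L[r] − 10L[r−1] = 7·(5^r + 2·2^r) − 10·(5^{r−1} + 2·2^{r−1}) = (7·5 − 10)5^{r−1} + 2·(7·2 − 10)2^{r−1} = 25·5^{r−1} + 8·2^{r−1} = 5^{r+1} + 2·2^{r+1}.
By strong induction, L[n] = 5^n + 2·2^n for all n ≥ 1.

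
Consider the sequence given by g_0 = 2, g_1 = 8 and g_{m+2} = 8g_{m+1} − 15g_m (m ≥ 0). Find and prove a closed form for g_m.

Claim: g_m = 5^m + 3^m.

Base cases: g_0 = 2 and 5^0 + 3^0 = 2; g_1 = 8 and 5^1 + 3^1 = 8.
Assume g_i = 5^i + 3^i for all 0 ≤ i ≤ j, where j ≥ 1.
Then g_{j+1} = 8g_j − 15g_{j−1} = 8·(5^j + 3^j) − 15·(5^{j−1} + 3^{j−1}) = (8·5 − 15)5^{j−1} + (8·3 − 15)3^{j−1} = 25·5^{j−1} + 9·3^{j−1} = 5^{j+1} + 3^{j+1}.
So the formula holds for j+1, and by strong induction g_m = 5^m + 3^m for all m ≥ 0.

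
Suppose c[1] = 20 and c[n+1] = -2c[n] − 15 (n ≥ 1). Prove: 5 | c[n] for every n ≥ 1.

Base case: c[1] = 20 = 5·4, so 5 | c[1].
Assume 5 | c[m], so c[m] = 5t for some integer t.
Then c[m+1] = -2c[m] − 15 = -2·(5t) − 15 = 5(-2t − 3), so 5 | c[m+1].
This completes the inductive step, so 5 | c[n] for all n ≥ 1.

5 | c[n]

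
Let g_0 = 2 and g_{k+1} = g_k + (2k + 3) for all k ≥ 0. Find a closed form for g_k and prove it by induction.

Claim: g_k = k^2 + 2k + 2.

Base case: g_0 = 2, and 0^2 + 2·0 + 2 = 2.
Assume g_m = m^2 + 2m + 2.
Then g_{m+1} = g_m + (2m + 3) = (m^2 + 2m + 2) + (2m + 3) = m^2 + 4m + 5,
and (m+1)^2 + 2·(m+1) + 2 = m^2 + 4m + 5.
This completes the inductive step, so g_k = k^2 + 2k + 2 for all k ≥ 0.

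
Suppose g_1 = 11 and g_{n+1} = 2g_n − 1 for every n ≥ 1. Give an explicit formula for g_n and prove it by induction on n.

Claim: g_n = 5·2^n + 1.

Base case: g_1 = 11, and 5·2^1 + 1 = 10 + 1 = 11.
Assume g_k = 5·2^k + 1 for some k ≥ 1.
Then g_{k+1} = 2g_k − 1 = 2·(5·2^k + 1) − 1 = 10·2^k + 2 − 1 = 5·2^{k+1} + 1.
So the formula holds for k+1, and by induction g_n = 5·2^n + 1 for all n ≥ 1.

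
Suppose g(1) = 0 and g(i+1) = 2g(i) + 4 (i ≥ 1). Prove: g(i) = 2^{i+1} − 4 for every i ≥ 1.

Base case: g(1) = 0, and 2^{1+1} − 4 = 4 − 4 = 0.
Assume g(r) = 2^{r+1} − 4 for some r ≥ 1.
Then g(r+1) = 2g(r) + 4 = 2·(2^{r+1} − 4) + 4 = 2^{r+2} − 8 + 4 = 2^{r+2} − 4.
Hence g(i) = 2^{i+1} − 4 for every i ≥ 1, by induction.

g(i) = 2^{i+1} − 4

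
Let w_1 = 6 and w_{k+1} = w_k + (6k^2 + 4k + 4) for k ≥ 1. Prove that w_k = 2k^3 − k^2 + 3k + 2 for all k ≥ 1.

Base case: w_1 = 6, and 2·1^3 − 1^2 + 3·1 + 2 = 6.
Assume w_m = 2m^3 − m^2 + 3m + 2.
Then w_{m+1} = w_m + (6m^2 + 4m + 4) = (2m^3 − m^2 + 3m + 2) + (6m^2 + 4m + 4) = 2m^3 + 5m^2 + 7m + 6,
and 2·(m+1)^3 − (m+1)^2 + 3·(m+1) + 2 = 2m^3 + 5m^2 + 7m + 6.
Hence w_k = 2k^3 − k^2 + 3k + 2 for every k ≥ 1, by induction.

w_k = 2k^3 − k^2 + 3k + 2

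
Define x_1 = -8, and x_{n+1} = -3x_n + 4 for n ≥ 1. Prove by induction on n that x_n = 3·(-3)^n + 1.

Base case: x_1 = -8, and 3·(-3)^1 + 1 = -9 + 1 = -8.
Assume x_r = 3·(-3)^r + 1 for some r ≥ 1.
Then x_{r+1} = -3x_r + 4 = -3·(3·(-3)^r + 1) + 4 = -9·(-3)^r − 3 + 4 = 3·(-3)^{r+1} + 1.
This completes the inductive step, so x_n = 3·(-3)^n + 1 for all n ≥ 1.

x_n = 3·(-3)^n + 1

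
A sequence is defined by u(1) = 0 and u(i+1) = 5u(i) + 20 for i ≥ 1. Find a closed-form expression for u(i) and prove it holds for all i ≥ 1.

Claim: u(i) = 5^i − 5.

Base case: u(1) = 0, and 5^1 − 5 = 5 − 5 = 0.
Assume u(k) = 5^k − 5 for some k ≥ 1.
Then u(k+1) = 5u(k) + 20 = 5·(5^k − 5) + 20 = 5^{k+1} − 25 + 20 = 5^{k+1} − 5.
By induction, u(i) = 5^i − 5 for all i ≥ 1.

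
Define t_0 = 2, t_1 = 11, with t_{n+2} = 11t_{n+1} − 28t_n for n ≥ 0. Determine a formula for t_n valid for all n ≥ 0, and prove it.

Claim: t_n = 4^n + 7^n.

Base cases: t_0 = 2 and 4^0 + 7^0 = 2; t_1 = 11 and 4^1 + 7^1 = 11.
Assume t_i = 4^i + 7^i for all 0 ≤ i ≤ j, where j ≥ 1.
Then t_{j+1} = 11t_j − 28t_{j−1} = 11·(4^j + 7^j) − 28·(4^{j−1} + 7^{j−1}) = (11·4 − 28)4^{j−1} + (11·7 − 28)7^{j−1} = 16·4^{j−1} + 49·7^{j−1} = 4^{j+1} + 7^{j+1}.
This completes the inductive step, so t_n = 4^n + 7^n for all n ≥ 0.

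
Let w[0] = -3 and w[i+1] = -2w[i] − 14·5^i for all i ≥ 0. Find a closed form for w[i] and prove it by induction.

Claim: w[i] = -(-2)^i − 2·5^i.

Base case: w[0] = -3, and -(-2)^0 − 2·5^0 = -1 − 2 = -3.
Assume w[k] = -(-2)^k − 2·5^k for some k ≥ 0.
Then w[k+1] = -2w[k] − 14·5^k = -2·(-(-2)^k − 2·5^k) − 14·5^k = -(-2)^{k+1} + 4·5^k − 14·5^k = -(-2)^{k+1} − 10·5^k = -(-2)^{k+1} − 2·5^{k+1}.
Hence w[i] = -(-2)^i − 2·5^i for every i ≥ 0, by induction.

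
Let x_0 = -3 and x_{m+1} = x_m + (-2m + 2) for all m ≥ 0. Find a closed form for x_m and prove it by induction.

Claim: x_m = -m^2 + 3m − 3.

Base case: x_0 = -3, and -0^2 + 3·0 − 3 = -3.
Assume x_r = -r^2 + 3r − 3.
Then x_{r+1} = x_r + (-2r + 2) = (-r^2 + 3r − 3) + (-2r + 2) = -r^2 + r − 1,
and -(r+1)^2 + 3·(r+1) − 3 = -r^2 + r − 1.
By induction, x_m = -m^2 + 3m − 3 for all m ≥ 0.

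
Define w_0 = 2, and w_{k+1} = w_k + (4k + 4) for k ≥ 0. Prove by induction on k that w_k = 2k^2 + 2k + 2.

Base case: w_0 = 2, and 2·0^2 + 2·0 + 2 = 2.
Assume w_j = 2j^2 + 2j + 2.
Then w_{j+1} = w_j + (4j + 4) = (2j^2 + 2j + 2) + (4j + 4) = 2j^2 + 6j + 6,
and 2·(j+1)^2 + 2·(j+1) + 2 = 2j^2 + 6j + 6.
By induction, w_k = 2k^2 + 2k + 2 for all k ≥ 0.

w_k = 2k^2 + 2k + 2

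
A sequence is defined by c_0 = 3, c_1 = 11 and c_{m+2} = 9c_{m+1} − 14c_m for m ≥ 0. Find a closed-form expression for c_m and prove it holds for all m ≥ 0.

Claim: c_m = 2·2^m + 7^m.

Base cases: c_0 = 3 and 2·2^0 + 7^0 = 3; c_1 = 11 and 2·2^1 + 7^1 = 11.
Assume c_i = 2·2^i + 7^i for all 0 ≤ i ≤ j, where j ≥ 1.
Then c_{j+1} = 9c_j − 14c_{j−1} = 9·(2·2^j + 7^j) − 14·(2·2^{j−1} + 7^{j−1}) = 2·(9·2 − 14)2^{j−1} + (9·7 − 14)7^{j−1} = 8·2^{j−1} + 49·7^{j−1} = 2·2^{j+1} + 7^{j+1}.
Hence c_m = 2·2^m + 7^m for every m ≥ 0, by strong induction.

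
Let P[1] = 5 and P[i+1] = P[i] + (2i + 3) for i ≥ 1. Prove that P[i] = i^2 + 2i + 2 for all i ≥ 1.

Base case: P[1] = 5, and 1^2 + 2·1 + 2 = 5.
Assume P[j] = j^2 + 2j + 2.
Then P[j+1] = P[j] + (2j + 3) = (j^2 + 2j + 2) + (2j + 3) = j^2 + 4j + 5,
and (j+1)^2 + 2·(j+1) + 2 = j^2 + 4j + 5.
Hence P[i] = i^2 + 2i + 2 for every i ≥ 1, by induction.

P[i] = i^2 + 2i + 2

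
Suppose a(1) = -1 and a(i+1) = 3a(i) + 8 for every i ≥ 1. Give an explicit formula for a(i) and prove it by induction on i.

Claim: a(i) = 3^i − 4.

Base case: a(1) = -1, and 3^1 − 4 = 3 − 4 = -1.
Assume a(m) = 3^m − 4 for some m ≥ 1.
Then a(m+1) = 3a(m) + 8 = 3·(3^m − 4) + 8 = 3^{m+1} − 12 + 8 = 3^{m+1} − 4.
By induction, a(i) = 3^i − 4 for all i ≥ 1.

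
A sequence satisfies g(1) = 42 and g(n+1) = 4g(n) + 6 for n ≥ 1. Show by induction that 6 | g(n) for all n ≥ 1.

Base case: g(1) = 42 = 6·7, so 6 | g(1).
Assume 6 | g(j), so g(j) = 6t for some integer t.
Then g(j+1) = 4g(j) + 6 = 4·(6t) + 6 = 6(4t + 1), so 6 | g(j+1).
Hence 6 | g(n) for every n ≥ 1, by induction.

6 | g(n)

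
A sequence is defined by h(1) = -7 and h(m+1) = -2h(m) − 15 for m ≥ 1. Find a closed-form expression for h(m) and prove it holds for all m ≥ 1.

Claim: h(m) = (-2)^m − 5.

Base case: h(1) = -7, and (-2)^1 − 5 = -2 − 5 = -7.
Assume h(r) = (-2)^r − 5 for some r ≥ 1.
Then h(r+1) = -2h(r) − 15 = -2·((-2)^r − 5) − 15 = -2·(-2)^r + 10 − 15 = (-2)^{r+1} − 5.
So the formula holds for r+1, and by induction h(m) = (-2)^m − 5 for all m ≥ 1.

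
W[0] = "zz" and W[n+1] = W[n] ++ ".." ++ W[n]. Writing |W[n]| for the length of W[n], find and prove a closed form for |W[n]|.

Claim: |W[n]| = 2^{n+2} − 2.

Base case: |W[0]| = 2, and 2^{0+2} − 2 = 2.
Assume |W[k]| = 2^{k+2} − 2.
Then |W[k+1]| = |W[k]| + 2 + |W[k]| = 2|W[k]| + 2 = 2(2^{k+2} − 2) + 2 = 2^{k+3} − 4 + 2 = 2^{k+3} − 2.
So the formula holds for k+1, and by induction |W[n]| = 2^{n+2} − 2 for all n ≥ 0.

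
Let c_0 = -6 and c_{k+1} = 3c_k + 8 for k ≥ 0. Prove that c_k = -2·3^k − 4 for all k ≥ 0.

Base case: c_0 = -6, and -2·3^0 − 4 = -2 − 4 = -6.
Assume c_m = -2·3^m − 4 for some m ≥ 0.
Then c_{m+1} = 3c_m + 8 = 3·(-2·3^m − 4) + 8 = -6·3^m − 12 + 8 = -2·3^{m+1} − 4.
This completes the inductive step, so c_k = -2·3^k − 4 for all k ≥ 0.

c_k = -2·3^k − 4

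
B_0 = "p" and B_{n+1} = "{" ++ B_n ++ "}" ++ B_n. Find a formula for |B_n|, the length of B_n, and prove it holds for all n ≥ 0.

Claim: |B_n| = 3·2^n − 2.

Base case: |B_0| = 1, and 3·2^0 − 2 = 1.
Assume |B_j| = 3·2^j − 2.
Then |B_{j+1}| = 1 + |B_j| + 1 + |B_j| = 2|B_j| + 2 = 2(3·2^j − 2) + 2 = 3·2^{j+1} − 4 + 2 = 3·2^{j+1} − 2.
So the formula holds for j+1, and by induction |B_n| = 3·2^n − 2 for all n ≥ 0.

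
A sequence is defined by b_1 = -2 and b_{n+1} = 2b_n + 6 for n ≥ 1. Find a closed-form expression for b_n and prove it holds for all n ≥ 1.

Claim: b_n = 2^{n+1} − 6.

Base case: b_1 = -2, and 2^{1+1} − 6 = 4 − 6 = -2.
Assume b_m = 2^{m+1} − 6 for some m ≥ 1.
Then b_{m+1} = 2b_m + 6 = 2·(2^{m+1} − 6) + 6 = 2^{m+2} − 12 + 6 = 2^{m+2} − 6.
By induction, b_n = 2^{n+1} − 6 for all n ≥ 1.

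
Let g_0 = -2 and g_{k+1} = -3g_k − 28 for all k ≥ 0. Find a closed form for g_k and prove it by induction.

Claim: g_k = 5·(-3)^k − 7.

Base case: g_0 = -2, and 5·(-3)^0 − 7 = 5 − 7 = -2.
Assume g_m = 5·(-3)^m − 7 for some m ≥ 0.
Then g_{m+1} = -3g_m − 28 = -3·(5·(-3)^m − 7) − 28 = -15·(-3)^m + 21 − 28 = 5·(-3)^{m+1} − 7.
Hence g_k = 5·(-3)^k − 7 for every k ≥ 0, by induction.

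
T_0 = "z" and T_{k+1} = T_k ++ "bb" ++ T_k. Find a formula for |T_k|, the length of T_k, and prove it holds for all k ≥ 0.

Claim: |T_k| = 3·2^k − 2.

Base case: |T_0| = 1, and 3·2^0 − 2 = 1.
Assume |T_r| = 3·2^r − 2.
Then |T_{r+1}| = |T_r| + 2 + |T_r| = 2|T_r| + 2 = 2(3·2^r − 2) + 2 = 3·2^{r+1} − 4 + 2 = 3·2^{r+1} − 2.
By induction, |T_k| = 3·2^k − 2 for all k ≥ 0.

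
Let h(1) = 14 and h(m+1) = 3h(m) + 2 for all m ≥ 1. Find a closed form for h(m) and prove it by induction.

Claim: h(m) = 5·3^m − 1.

Base case: h(1) = 14, and 5·3^1 − 1 = 15 − 1 = 14.
Assume h(k) = 5·3^k − 1 for some k ≥ 1.
Then h(k+1) = 3h(k) + 2 = 3·(5·3^k − 1) + 2 = 15·3^k − 3 + 2 = 5·3^{k+1} − 1.
So the formula holds for k+1, and by induction h(m) = 5·3^m − 1 for all m ≥ 1.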